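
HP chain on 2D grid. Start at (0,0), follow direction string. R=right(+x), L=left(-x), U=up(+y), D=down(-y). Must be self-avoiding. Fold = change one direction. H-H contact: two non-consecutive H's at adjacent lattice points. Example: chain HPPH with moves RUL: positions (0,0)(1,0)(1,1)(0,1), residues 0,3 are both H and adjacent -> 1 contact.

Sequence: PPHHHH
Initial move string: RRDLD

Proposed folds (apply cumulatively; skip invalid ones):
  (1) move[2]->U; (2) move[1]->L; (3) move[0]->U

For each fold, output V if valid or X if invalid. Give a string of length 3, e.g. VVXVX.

Initial: RRDLD -> [(0, 0), (1, 0), (2, 0), (2, -1), (1, -1), (1, -2)]
Fold 1: move[2]->U => RRULD INVALID (collision), skipped
Fold 2: move[1]->L => RLDLD INVALID (collision), skipped
Fold 3: move[0]->U => URDLD INVALID (collision), skipped

Answer: XXX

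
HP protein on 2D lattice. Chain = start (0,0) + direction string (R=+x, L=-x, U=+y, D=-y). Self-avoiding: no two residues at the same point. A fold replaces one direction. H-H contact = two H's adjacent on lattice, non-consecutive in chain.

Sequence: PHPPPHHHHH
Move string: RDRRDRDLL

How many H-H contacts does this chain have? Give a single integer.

Positions: [(0, 0), (1, 0), (1, -1), (2, -1), (3, -1), (3, -2), (4, -2), (4, -3), (3, -3), (2, -3)]
H-H contact: residue 5 @(3,-2) - residue 8 @(3, -3)

Answer: 1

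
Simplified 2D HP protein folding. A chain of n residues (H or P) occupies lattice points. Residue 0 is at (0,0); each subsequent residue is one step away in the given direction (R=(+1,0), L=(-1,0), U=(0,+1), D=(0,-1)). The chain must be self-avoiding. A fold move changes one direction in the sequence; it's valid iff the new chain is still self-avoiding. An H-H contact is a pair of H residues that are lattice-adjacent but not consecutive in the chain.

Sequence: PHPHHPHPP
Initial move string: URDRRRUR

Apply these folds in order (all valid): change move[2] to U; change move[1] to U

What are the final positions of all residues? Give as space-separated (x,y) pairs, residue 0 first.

Answer: (0,0) (0,1) (0,2) (0,3) (1,3) (2,3) (3,3) (3,4) (4,4)

Derivation:
Initial moves: URDRRRUR
Fold: move[2]->U => URURRRUR (positions: [(0, 0), (0, 1), (1, 1), (1, 2), (2, 2), (3, 2), (4, 2), (4, 3), (5, 3)])
Fold: move[1]->U => UUURRRUR (positions: [(0, 0), (0, 1), (0, 2), (0, 3), (1, 3), (2, 3), (3, 3), (3, 4), (4, 4)])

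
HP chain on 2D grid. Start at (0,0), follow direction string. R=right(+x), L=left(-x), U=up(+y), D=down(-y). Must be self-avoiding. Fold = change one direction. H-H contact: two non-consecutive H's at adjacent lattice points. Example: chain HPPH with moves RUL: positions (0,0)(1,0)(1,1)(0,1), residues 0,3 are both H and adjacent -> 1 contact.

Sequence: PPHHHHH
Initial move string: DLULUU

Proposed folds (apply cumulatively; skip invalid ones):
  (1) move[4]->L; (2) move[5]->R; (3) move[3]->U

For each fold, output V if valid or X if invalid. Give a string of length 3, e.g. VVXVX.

Answer: VXV

Derivation:
Initial: DLULUU -> [(0, 0), (0, -1), (-1, -1), (-1, 0), (-2, 0), (-2, 1), (-2, 2)]
Fold 1: move[4]->L => DLULLU VALID
Fold 2: move[5]->R => DLULLR INVALID (collision), skipped
Fold 3: move[3]->U => DLUULU VALID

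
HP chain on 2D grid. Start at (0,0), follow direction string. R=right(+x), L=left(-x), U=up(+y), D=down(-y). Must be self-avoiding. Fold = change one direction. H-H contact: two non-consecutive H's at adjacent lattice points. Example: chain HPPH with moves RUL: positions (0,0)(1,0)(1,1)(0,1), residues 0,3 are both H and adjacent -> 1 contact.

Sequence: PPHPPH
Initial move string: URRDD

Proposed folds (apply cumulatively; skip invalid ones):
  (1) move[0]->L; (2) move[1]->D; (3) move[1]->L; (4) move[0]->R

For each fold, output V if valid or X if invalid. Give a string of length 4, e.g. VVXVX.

Initial: URRDD -> [(0, 0), (0, 1), (1, 1), (2, 1), (2, 0), (2, -1)]
Fold 1: move[0]->L => LRRDD INVALID (collision), skipped
Fold 2: move[1]->D => UDRDD INVALID (collision), skipped
Fold 3: move[1]->L => ULRDD INVALID (collision), skipped
Fold 4: move[0]->R => RRRDD VALID

Answer: XXXV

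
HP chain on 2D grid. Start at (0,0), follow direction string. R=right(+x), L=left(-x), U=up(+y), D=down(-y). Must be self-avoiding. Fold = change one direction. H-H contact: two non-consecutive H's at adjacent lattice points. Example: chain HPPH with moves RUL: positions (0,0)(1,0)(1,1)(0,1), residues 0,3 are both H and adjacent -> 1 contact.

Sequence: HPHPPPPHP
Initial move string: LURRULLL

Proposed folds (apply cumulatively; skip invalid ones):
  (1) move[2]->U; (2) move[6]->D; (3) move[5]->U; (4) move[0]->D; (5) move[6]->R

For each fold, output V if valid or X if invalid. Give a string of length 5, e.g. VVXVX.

Answer: VXVXX

Derivation:
Initial: LURRULLL -> [(0, 0), (-1, 0), (-1, 1), (0, 1), (1, 1), (1, 2), (0, 2), (-1, 2), (-2, 2)]
Fold 1: move[2]->U => LUURULLL VALID
Fold 2: move[6]->D => LUURULDL INVALID (collision), skipped
Fold 3: move[5]->U => LUURUULL VALID
Fold 4: move[0]->D => DUURUULL INVALID (collision), skipped
Fold 5: move[6]->R => LUURUURL INVALID (collision), skipped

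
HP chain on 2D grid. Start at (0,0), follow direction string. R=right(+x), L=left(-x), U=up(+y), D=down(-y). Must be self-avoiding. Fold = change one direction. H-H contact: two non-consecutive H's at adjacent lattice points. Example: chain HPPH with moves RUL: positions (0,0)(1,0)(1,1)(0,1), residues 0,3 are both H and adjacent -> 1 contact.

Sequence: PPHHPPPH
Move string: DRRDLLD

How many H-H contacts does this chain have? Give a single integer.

Answer: 0

Derivation:
Positions: [(0, 0), (0, -1), (1, -1), (2, -1), (2, -2), (1, -2), (0, -2), (0, -3)]
No H-H contacts found.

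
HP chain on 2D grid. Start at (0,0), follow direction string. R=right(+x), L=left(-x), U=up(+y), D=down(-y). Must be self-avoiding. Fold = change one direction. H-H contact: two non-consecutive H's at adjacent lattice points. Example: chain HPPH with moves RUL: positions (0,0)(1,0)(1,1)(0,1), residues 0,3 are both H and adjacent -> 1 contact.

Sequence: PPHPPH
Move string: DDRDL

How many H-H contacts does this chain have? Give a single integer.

Answer: 1

Derivation:
Positions: [(0, 0), (0, -1), (0, -2), (1, -2), (1, -3), (0, -3)]
H-H contact: residue 2 @(0,-2) - residue 5 @(0, -3)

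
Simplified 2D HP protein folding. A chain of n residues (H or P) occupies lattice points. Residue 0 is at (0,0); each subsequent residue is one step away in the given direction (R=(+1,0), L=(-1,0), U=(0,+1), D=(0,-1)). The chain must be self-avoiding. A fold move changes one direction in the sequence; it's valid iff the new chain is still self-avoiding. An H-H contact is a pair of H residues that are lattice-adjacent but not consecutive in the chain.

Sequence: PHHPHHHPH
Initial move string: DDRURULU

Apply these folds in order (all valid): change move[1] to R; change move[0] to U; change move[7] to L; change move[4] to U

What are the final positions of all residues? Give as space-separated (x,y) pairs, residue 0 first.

Initial moves: DDRURULU
Fold: move[1]->R => DRRURULU (positions: [(0, 0), (0, -1), (1, -1), (2, -1), (2, 0), (3, 0), (3, 1), (2, 1), (2, 2)])
Fold: move[0]->U => URRURULU (positions: [(0, 0), (0, 1), (1, 1), (2, 1), (2, 2), (3, 2), (3, 3), (2, 3), (2, 4)])
Fold: move[7]->L => URRURULL (positions: [(0, 0), (0, 1), (1, 1), (2, 1), (2, 2), (3, 2), (3, 3), (2, 3), (1, 3)])
Fold: move[4]->U => URRUUULL (positions: [(0, 0), (0, 1), (1, 1), (2, 1), (2, 2), (2, 3), (2, 4), (1, 4), (0, 4)])

Answer: (0,0) (0,1) (1,1) (2,1) (2,2) (2,3) (2,4) (1,4) (0,4)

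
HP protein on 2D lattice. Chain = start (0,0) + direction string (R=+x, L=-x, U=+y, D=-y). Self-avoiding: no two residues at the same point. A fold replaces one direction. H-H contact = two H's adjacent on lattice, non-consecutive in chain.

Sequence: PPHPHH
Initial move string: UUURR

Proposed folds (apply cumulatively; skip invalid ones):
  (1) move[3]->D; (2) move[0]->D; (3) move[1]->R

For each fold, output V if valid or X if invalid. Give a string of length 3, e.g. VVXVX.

Answer: XXV

Derivation:
Initial: UUURR -> [(0, 0), (0, 1), (0, 2), (0, 3), (1, 3), (2, 3)]
Fold 1: move[3]->D => UUUDR INVALID (collision), skipped
Fold 2: move[0]->D => DUURR INVALID (collision), skipped
Fold 3: move[1]->R => URURR VALID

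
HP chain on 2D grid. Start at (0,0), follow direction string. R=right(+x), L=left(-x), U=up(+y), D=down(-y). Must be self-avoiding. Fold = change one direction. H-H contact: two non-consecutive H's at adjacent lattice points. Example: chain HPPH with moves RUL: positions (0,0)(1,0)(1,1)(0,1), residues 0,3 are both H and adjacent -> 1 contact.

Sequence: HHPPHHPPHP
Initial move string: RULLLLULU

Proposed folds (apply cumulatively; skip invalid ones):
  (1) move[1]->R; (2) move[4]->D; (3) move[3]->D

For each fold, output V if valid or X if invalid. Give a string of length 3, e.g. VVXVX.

Answer: XVX

Derivation:
Initial: RULLLLULU -> [(0, 0), (1, 0), (1, 1), (0, 1), (-1, 1), (-2, 1), (-3, 1), (-3, 2), (-4, 2), (-4, 3)]
Fold 1: move[1]->R => RRLLLLULU INVALID (collision), skipped
Fold 2: move[4]->D => RULLDLULU VALID
Fold 3: move[3]->D => RULDDLULU INVALID (collision), skipped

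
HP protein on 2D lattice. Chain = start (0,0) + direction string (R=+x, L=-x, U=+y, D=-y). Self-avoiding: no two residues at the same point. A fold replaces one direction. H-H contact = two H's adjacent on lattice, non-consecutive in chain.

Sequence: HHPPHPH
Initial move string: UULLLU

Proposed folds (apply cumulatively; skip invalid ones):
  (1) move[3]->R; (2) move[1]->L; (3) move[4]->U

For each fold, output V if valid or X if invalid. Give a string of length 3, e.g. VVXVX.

Initial: UULLLU -> [(0, 0), (0, 1), (0, 2), (-1, 2), (-2, 2), (-3, 2), (-3, 3)]
Fold 1: move[3]->R => UULRLU INVALID (collision), skipped
Fold 2: move[1]->L => ULLLLU VALID
Fold 3: move[4]->U => ULLLUU VALID

Answer: XVV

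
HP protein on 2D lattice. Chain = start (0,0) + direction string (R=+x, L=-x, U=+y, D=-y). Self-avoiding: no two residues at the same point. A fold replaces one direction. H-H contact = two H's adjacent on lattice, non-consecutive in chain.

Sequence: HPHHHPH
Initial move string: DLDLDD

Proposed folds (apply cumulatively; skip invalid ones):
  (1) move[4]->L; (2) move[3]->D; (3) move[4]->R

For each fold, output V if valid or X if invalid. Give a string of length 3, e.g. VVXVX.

Initial: DLDLDD -> [(0, 0), (0, -1), (-1, -1), (-1, -2), (-2, -2), (-2, -3), (-2, -4)]
Fold 1: move[4]->L => DLDLLD VALID
Fold 2: move[3]->D => DLDDLD VALID
Fold 3: move[4]->R => DLDDRD VALID

Answer: VVV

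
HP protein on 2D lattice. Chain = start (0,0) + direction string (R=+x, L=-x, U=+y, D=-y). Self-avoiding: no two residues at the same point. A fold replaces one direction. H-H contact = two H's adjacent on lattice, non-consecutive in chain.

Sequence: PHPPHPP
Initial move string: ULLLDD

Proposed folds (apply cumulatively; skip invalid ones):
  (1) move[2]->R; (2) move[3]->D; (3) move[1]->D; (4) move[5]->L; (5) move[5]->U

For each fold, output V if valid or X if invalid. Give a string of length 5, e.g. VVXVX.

Initial: ULLLDD -> [(0, 0), (0, 1), (-1, 1), (-2, 1), (-3, 1), (-3, 0), (-3, -1)]
Fold 1: move[2]->R => ULRLDD INVALID (collision), skipped
Fold 2: move[3]->D => ULLDDD VALID
Fold 3: move[1]->D => UDLDDD INVALID (collision), skipped
Fold 4: move[5]->L => ULLDDL VALID
Fold 5: move[5]->U => ULLDDU INVALID (collision), skipped

Answer: XVXVX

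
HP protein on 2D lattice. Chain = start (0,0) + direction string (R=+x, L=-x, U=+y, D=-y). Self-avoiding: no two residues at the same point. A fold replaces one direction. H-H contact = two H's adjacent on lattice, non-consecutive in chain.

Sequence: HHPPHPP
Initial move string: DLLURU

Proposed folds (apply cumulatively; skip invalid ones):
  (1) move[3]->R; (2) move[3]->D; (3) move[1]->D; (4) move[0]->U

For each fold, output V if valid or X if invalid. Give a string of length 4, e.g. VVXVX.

Answer: XXXV

Derivation:
Initial: DLLURU -> [(0, 0), (0, -1), (-1, -1), (-2, -1), (-2, 0), (-1, 0), (-1, 1)]
Fold 1: move[3]->R => DLLRRU INVALID (collision), skipped
Fold 2: move[3]->D => DLLDRU INVALID (collision), skipped
Fold 3: move[1]->D => DDLURU INVALID (collision), skipped
Fold 4: move[0]->U => ULLURU VALID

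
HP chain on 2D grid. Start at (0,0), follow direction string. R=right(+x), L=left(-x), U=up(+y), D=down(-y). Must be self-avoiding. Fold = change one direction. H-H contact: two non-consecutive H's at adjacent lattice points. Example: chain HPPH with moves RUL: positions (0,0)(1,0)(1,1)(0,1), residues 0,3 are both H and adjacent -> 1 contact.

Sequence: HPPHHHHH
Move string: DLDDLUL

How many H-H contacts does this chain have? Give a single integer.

Answer: 1

Derivation:
Positions: [(0, 0), (0, -1), (-1, -1), (-1, -2), (-1, -3), (-2, -3), (-2, -2), (-3, -2)]
H-H contact: residue 3 @(-1,-2) - residue 6 @(-2, -2)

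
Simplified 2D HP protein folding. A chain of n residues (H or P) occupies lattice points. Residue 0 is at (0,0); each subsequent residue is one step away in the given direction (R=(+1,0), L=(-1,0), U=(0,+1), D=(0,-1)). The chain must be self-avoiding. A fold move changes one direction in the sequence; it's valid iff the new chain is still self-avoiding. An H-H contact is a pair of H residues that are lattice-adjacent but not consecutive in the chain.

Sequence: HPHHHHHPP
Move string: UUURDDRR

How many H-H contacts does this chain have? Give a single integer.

Answer: 1

Derivation:
Positions: [(0, 0), (0, 1), (0, 2), (0, 3), (1, 3), (1, 2), (1, 1), (2, 1), (3, 1)]
H-H contact: residue 2 @(0,2) - residue 5 @(1, 2)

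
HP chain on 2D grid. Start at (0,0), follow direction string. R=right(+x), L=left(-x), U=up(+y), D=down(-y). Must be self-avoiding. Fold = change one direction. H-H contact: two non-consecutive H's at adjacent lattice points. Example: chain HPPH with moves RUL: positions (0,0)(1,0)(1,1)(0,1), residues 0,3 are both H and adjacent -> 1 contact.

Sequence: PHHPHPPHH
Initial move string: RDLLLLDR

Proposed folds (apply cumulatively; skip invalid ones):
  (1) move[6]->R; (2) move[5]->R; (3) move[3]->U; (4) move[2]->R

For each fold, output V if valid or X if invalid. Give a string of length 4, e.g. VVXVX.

Answer: XXXX

Derivation:
Initial: RDLLLLDR -> [(0, 0), (1, 0), (1, -1), (0, -1), (-1, -1), (-2, -1), (-3, -1), (-3, -2), (-2, -2)]
Fold 1: move[6]->R => RDLLLLRR INVALID (collision), skipped
Fold 2: move[5]->R => RDLLLRDR INVALID (collision), skipped
Fold 3: move[3]->U => RDLULLDR INVALID (collision), skipped
Fold 4: move[2]->R => RDRLLLDR INVALID (collision), skipped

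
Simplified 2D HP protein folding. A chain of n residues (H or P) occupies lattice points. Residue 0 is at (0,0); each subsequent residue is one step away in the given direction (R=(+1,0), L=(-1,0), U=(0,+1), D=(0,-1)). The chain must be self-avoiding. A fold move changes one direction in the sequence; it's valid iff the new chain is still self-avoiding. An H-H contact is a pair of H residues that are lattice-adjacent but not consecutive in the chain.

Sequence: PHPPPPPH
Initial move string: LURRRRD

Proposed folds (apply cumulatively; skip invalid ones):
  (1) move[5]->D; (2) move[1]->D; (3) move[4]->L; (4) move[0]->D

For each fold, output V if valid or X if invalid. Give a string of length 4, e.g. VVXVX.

Answer: VVXV

Derivation:
Initial: LURRRRD -> [(0, 0), (-1, 0), (-1, 1), (0, 1), (1, 1), (2, 1), (3, 1), (3, 0)]
Fold 1: move[5]->D => LURRRDD VALID
Fold 2: move[1]->D => LDRRRDD VALID
Fold 3: move[4]->L => LDRRLDD INVALID (collision), skipped
Fold 4: move[0]->D => DDRRRDD VALID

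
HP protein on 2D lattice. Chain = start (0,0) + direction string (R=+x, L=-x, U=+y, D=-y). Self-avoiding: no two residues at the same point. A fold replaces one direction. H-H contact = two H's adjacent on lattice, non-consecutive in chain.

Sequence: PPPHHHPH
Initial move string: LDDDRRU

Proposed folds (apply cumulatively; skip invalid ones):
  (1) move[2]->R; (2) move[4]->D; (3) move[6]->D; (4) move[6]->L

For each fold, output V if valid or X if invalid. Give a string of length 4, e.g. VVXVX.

Answer: VVVX

Derivation:
Initial: LDDDRRU -> [(0, 0), (-1, 0), (-1, -1), (-1, -2), (-1, -3), (0, -3), (1, -3), (1, -2)]
Fold 1: move[2]->R => LDRDRRU VALID
Fold 2: move[4]->D => LDRDDRU VALID
Fold 3: move[6]->D => LDRDDRD VALID
Fold 4: move[6]->L => LDRDDRL INVALID (collision), skipped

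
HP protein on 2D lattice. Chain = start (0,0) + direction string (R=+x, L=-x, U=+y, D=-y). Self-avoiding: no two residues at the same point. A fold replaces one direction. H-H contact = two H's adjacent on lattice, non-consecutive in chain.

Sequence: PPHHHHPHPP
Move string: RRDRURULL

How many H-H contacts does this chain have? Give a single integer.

Positions: [(0, 0), (1, 0), (2, 0), (2, -1), (3, -1), (3, 0), (4, 0), (4, 1), (3, 1), (2, 1)]
H-H contact: residue 2 @(2,0) - residue 5 @(3, 0)

Answer: 1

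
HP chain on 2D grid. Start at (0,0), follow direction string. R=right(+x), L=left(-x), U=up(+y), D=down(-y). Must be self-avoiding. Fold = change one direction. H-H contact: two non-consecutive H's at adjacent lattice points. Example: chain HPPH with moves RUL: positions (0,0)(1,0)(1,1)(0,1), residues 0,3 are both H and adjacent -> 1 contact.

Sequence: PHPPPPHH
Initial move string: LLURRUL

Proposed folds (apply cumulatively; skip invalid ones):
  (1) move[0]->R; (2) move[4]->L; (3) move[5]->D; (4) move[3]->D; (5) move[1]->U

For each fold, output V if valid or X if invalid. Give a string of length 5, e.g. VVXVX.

Answer: XXXXV

Derivation:
Initial: LLURRUL -> [(0, 0), (-1, 0), (-2, 0), (-2, 1), (-1, 1), (0, 1), (0, 2), (-1, 2)]
Fold 1: move[0]->R => RLURRUL INVALID (collision), skipped
Fold 2: move[4]->L => LLURLUL INVALID (collision), skipped
Fold 3: move[5]->D => LLURRDL INVALID (collision), skipped
Fold 4: move[3]->D => LLUDRUL INVALID (collision), skipped
Fold 5: move[1]->U => LUURRUL VALID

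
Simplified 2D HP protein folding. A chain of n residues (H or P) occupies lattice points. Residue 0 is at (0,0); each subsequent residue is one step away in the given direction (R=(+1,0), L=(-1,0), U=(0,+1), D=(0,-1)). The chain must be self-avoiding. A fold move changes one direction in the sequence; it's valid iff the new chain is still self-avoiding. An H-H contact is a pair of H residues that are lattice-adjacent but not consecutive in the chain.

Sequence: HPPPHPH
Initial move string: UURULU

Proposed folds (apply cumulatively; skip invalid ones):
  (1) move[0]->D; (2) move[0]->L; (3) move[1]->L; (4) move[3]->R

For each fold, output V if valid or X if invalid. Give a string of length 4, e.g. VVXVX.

Answer: XVXX

Derivation:
Initial: UURULU -> [(0, 0), (0, 1), (0, 2), (1, 2), (1, 3), (0, 3), (0, 4)]
Fold 1: move[0]->D => DURULU INVALID (collision), skipped
Fold 2: move[0]->L => LURULU VALID
Fold 3: move[1]->L => LLRULU INVALID (collision), skipped
Fold 4: move[3]->R => LURRLU INVALID (collision), skipped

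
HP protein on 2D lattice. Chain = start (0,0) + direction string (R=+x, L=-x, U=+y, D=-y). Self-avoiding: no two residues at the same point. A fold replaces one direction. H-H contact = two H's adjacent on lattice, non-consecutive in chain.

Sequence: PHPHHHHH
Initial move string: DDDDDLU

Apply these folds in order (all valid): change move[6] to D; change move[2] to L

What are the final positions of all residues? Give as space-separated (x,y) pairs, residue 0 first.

Answer: (0,0) (0,-1) (0,-2) (-1,-2) (-1,-3) (-1,-4) (-2,-4) (-2,-5)

Derivation:
Initial moves: DDDDDLU
Fold: move[6]->D => DDDDDLD (positions: [(0, 0), (0, -1), (0, -2), (0, -3), (0, -4), (0, -5), (-1, -5), (-1, -6)])
Fold: move[2]->L => DDLDDLD (positions: [(0, 0), (0, -1), (0, -2), (-1, -2), (-1, -3), (-1, -4), (-2, -4), (-2, -5)])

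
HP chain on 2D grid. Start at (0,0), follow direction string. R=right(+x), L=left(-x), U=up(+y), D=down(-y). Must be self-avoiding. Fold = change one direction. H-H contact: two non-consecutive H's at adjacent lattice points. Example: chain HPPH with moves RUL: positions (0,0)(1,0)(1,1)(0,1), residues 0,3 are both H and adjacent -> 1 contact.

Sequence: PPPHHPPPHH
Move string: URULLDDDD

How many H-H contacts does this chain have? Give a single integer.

Positions: [(0, 0), (0, 1), (1, 1), (1, 2), (0, 2), (-1, 2), (-1, 1), (-1, 0), (-1, -1), (-1, -2)]
No H-H contacts found.

Answer: 0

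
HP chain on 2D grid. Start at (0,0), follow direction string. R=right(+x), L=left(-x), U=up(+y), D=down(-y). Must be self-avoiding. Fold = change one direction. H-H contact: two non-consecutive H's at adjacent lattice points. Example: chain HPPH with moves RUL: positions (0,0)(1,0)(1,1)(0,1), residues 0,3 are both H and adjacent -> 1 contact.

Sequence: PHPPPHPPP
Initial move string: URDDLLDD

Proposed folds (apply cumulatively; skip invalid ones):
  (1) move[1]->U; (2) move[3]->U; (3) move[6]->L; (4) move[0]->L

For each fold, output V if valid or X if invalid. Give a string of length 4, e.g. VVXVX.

Answer: XXVX

Derivation:
Initial: URDDLLDD -> [(0, 0), (0, 1), (1, 1), (1, 0), (1, -1), (0, -1), (-1, -1), (-1, -2), (-1, -3)]
Fold 1: move[1]->U => UUDDLLDD INVALID (collision), skipped
Fold 2: move[3]->U => URDULLDD INVALID (collision), skipped
Fold 3: move[6]->L => URDDLLLD VALID
Fold 4: move[0]->L => LRDDLLLD INVALID (collision), skipped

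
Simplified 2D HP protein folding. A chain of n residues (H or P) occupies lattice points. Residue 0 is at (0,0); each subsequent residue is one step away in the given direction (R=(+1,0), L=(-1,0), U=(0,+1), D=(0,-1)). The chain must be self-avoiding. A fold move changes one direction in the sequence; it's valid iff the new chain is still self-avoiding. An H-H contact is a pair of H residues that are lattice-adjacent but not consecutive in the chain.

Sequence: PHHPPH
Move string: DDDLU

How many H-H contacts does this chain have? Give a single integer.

Positions: [(0, 0), (0, -1), (0, -2), (0, -3), (-1, -3), (-1, -2)]
H-H contact: residue 2 @(0,-2) - residue 5 @(-1, -2)

Answer: 1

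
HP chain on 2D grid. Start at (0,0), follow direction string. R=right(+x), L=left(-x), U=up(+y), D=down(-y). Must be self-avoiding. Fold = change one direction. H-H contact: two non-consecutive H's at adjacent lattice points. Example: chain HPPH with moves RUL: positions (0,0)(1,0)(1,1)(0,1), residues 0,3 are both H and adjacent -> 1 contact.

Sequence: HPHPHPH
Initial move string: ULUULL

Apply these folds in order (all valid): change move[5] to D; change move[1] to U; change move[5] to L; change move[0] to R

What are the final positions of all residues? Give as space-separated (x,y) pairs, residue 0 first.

Initial moves: ULUULL
Fold: move[5]->D => ULUULD (positions: [(0, 0), (0, 1), (-1, 1), (-1, 2), (-1, 3), (-2, 3), (-2, 2)])
Fold: move[1]->U => UUUULD (positions: [(0, 0), (0, 1), (0, 2), (0, 3), (0, 4), (-1, 4), (-1, 3)])
Fold: move[5]->L => UUUULL (positions: [(0, 0), (0, 1), (0, 2), (0, 3), (0, 4), (-1, 4), (-2, 4)])
Fold: move[0]->R => RUUULL (positions: [(0, 0), (1, 0), (1, 1), (1, 2), (1, 3), (0, 3), (-1, 3)])

Answer: (0,0) (1,0) (1,1) (1,2) (1,3) (0,3) (-1,3)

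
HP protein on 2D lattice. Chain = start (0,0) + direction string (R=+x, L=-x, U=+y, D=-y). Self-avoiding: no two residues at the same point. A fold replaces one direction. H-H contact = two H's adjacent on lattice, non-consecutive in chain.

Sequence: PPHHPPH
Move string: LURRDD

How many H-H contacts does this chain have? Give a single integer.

Positions: [(0, 0), (-1, 0), (-1, 1), (0, 1), (1, 1), (1, 0), (1, -1)]
No H-H contacts found.

Answer: 0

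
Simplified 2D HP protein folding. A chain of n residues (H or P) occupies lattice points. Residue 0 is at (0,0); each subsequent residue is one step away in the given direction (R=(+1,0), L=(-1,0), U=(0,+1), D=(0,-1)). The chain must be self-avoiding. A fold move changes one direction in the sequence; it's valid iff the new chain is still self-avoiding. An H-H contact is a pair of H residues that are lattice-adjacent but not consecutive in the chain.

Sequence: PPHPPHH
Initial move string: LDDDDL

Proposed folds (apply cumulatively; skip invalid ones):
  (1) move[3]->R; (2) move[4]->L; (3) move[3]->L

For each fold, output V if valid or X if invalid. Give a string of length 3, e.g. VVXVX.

Answer: VXV

Derivation:
Initial: LDDDDL -> [(0, 0), (-1, 0), (-1, -1), (-1, -2), (-1, -3), (-1, -4), (-2, -4)]
Fold 1: move[3]->R => LDDRDL VALID
Fold 2: move[4]->L => LDDRLL INVALID (collision), skipped
Fold 3: move[3]->L => LDDLDL VALID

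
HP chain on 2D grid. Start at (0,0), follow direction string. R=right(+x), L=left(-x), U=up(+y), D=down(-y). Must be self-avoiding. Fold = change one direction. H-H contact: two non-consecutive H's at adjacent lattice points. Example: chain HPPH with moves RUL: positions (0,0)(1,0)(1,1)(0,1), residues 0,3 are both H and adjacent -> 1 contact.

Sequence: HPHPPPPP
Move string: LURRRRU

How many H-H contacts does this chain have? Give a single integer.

Positions: [(0, 0), (-1, 0), (-1, 1), (0, 1), (1, 1), (2, 1), (3, 1), (3, 2)]
No H-H contacts found.

Answer: 0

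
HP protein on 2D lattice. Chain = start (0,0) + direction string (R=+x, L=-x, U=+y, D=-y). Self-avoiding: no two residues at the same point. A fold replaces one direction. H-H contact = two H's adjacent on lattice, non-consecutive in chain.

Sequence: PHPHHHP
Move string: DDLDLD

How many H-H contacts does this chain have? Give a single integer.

Answer: 0

Derivation:
Positions: [(0, 0), (0, -1), (0, -2), (-1, -2), (-1, -3), (-2, -3), (-2, -4)]
No H-H contacts found.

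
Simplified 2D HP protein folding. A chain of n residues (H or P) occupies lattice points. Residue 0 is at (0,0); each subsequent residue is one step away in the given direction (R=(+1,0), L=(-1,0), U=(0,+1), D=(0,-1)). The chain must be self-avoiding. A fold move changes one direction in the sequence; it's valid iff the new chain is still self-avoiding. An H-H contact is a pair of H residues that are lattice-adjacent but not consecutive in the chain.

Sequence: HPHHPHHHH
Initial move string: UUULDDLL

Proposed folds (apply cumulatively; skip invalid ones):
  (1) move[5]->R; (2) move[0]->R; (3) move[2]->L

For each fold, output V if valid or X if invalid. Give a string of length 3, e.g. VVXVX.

Answer: XXV

Derivation:
Initial: UUULDDLL -> [(0, 0), (0, 1), (0, 2), (0, 3), (-1, 3), (-1, 2), (-1, 1), (-2, 1), (-3, 1)]
Fold 1: move[5]->R => UUULDRLL INVALID (collision), skipped
Fold 2: move[0]->R => RUULDDLL INVALID (collision), skipped
Fold 3: move[2]->L => UULLDDLL VALID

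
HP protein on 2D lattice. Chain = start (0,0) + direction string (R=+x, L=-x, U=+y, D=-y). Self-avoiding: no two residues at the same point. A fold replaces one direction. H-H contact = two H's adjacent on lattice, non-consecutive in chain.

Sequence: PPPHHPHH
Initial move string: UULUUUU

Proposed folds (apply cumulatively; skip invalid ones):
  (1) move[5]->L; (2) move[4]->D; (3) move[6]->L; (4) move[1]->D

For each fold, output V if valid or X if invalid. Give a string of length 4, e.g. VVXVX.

Answer: VXVX

Derivation:
Initial: UULUUUU -> [(0, 0), (0, 1), (0, 2), (-1, 2), (-1, 3), (-1, 4), (-1, 5), (-1, 6)]
Fold 1: move[5]->L => UULUULU VALID
Fold 2: move[4]->D => UULUDLU INVALID (collision), skipped
Fold 3: move[6]->L => UULUULL VALID
Fold 4: move[1]->D => UDLUULL INVALID (collision), skipped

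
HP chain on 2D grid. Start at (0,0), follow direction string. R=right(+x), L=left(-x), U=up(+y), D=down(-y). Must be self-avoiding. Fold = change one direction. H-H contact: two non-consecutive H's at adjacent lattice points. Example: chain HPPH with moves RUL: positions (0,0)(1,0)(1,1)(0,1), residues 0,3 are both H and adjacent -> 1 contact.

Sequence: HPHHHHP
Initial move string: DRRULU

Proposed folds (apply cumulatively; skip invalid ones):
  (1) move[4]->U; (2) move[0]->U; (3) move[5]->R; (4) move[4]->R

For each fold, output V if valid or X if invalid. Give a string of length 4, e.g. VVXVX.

Answer: VVVV

Derivation:
Initial: DRRULU -> [(0, 0), (0, -1), (1, -1), (2, -1), (2, 0), (1, 0), (1, 1)]
Fold 1: move[4]->U => DRRUUU VALID
Fold 2: move[0]->U => URRUUU VALID
Fold 3: move[5]->R => URRUUR VALID
Fold 4: move[4]->R => URRURR VALID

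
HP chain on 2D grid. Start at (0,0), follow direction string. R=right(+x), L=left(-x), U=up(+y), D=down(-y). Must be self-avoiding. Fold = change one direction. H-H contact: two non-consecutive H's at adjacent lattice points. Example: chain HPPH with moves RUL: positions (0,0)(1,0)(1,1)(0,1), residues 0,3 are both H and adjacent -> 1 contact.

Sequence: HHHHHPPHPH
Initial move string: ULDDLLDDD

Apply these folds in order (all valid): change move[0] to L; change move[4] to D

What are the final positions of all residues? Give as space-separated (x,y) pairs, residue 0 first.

Answer: (0,0) (-1,0) (-2,0) (-2,-1) (-2,-2) (-2,-3) (-3,-3) (-3,-4) (-3,-5) (-3,-6)

Derivation:
Initial moves: ULDDLLDDD
Fold: move[0]->L => LLDDLLDDD (positions: [(0, 0), (-1, 0), (-2, 0), (-2, -1), (-2, -2), (-3, -2), (-4, -2), (-4, -3), (-4, -4), (-4, -5)])
Fold: move[4]->D => LLDDDLDDD (positions: [(0, 0), (-1, 0), (-2, 0), (-2, -1), (-2, -2), (-2, -3), (-3, -3), (-3, -4), (-3, -5), (-3, -6)])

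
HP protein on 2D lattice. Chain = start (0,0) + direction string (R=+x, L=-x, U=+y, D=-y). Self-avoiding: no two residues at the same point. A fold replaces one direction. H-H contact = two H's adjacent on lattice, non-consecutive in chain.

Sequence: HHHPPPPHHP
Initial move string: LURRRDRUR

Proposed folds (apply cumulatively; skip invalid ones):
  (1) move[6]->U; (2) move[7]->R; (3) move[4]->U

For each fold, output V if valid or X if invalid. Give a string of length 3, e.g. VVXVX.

Initial: LURRRDRUR -> [(0, 0), (-1, 0), (-1, 1), (0, 1), (1, 1), (2, 1), (2, 0), (3, 0), (3, 1), (4, 1)]
Fold 1: move[6]->U => LURRRDUUR INVALID (collision), skipped
Fold 2: move[7]->R => LURRRDRRR VALID
Fold 3: move[4]->U => LURRUDRRR INVALID (collision), skipped

Answer: XVX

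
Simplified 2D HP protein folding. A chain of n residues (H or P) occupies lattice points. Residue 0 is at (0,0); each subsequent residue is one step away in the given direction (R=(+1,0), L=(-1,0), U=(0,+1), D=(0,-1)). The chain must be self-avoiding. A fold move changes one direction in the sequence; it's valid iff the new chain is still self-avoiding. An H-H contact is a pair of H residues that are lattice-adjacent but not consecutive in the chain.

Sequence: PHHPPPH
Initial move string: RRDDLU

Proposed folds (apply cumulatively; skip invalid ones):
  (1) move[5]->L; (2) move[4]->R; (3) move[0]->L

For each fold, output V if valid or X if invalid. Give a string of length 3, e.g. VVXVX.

Initial: RRDDLU -> [(0, 0), (1, 0), (2, 0), (2, -1), (2, -2), (1, -2), (1, -1)]
Fold 1: move[5]->L => RRDDLL VALID
Fold 2: move[4]->R => RRDDRL INVALID (collision), skipped
Fold 3: move[0]->L => LRDDLL INVALID (collision), skipped

Answer: VXX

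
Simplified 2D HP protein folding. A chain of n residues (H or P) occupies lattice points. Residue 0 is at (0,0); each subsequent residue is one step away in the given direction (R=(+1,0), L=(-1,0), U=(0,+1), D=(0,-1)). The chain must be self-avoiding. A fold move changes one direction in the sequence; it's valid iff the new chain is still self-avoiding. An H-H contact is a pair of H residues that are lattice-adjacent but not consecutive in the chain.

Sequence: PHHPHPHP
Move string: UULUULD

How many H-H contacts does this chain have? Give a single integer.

Answer: 0

Derivation:
Positions: [(0, 0), (0, 1), (0, 2), (-1, 2), (-1, 3), (-1, 4), (-2, 4), (-2, 3)]
No H-H contacts found.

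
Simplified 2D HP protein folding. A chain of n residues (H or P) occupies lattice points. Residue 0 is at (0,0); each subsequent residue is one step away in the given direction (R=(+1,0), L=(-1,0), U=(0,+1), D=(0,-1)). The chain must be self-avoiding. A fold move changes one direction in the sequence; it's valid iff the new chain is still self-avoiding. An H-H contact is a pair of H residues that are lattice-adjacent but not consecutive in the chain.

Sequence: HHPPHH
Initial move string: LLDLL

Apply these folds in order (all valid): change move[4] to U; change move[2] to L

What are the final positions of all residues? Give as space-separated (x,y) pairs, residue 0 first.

Answer: (0,0) (-1,0) (-2,0) (-3,0) (-4,0) (-4,1)

Derivation:
Initial moves: LLDLL
Fold: move[4]->U => LLDLU (positions: [(0, 0), (-1, 0), (-2, 0), (-2, -1), (-3, -1), (-3, 0)])
Fold: move[2]->L => LLLLU (positions: [(0, 0), (-1, 0), (-2, 0), (-3, 0), (-4, 0), (-4, 1)])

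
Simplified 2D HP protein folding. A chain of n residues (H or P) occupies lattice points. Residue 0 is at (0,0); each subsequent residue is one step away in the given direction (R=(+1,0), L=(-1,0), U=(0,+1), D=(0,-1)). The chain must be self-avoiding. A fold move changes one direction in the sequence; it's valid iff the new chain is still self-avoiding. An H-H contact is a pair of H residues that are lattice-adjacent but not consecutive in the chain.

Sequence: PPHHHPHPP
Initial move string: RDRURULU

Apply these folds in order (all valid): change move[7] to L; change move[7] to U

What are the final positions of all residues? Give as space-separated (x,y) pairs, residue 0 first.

Initial moves: RDRURULU
Fold: move[7]->L => RDRURULL (positions: [(0, 0), (1, 0), (1, -1), (2, -1), (2, 0), (3, 0), (3, 1), (2, 1), (1, 1)])
Fold: move[7]->U => RDRURULU (positions: [(0, 0), (1, 0), (1, -1), (2, -1), (2, 0), (3, 0), (3, 1), (2, 1), (2, 2)])

Answer: (0,0) (1,0) (1,-1) (2,-1) (2,0) (3,0) (3,1) (2,1) (2,2)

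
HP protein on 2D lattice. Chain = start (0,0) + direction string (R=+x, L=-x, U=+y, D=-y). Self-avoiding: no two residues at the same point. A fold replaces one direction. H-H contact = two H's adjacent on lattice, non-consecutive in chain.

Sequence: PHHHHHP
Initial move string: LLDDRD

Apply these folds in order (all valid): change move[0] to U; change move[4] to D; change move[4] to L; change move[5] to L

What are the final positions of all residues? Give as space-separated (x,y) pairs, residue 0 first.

Answer: (0,0) (0,1) (-1,1) (-1,0) (-1,-1) (-2,-1) (-3,-1)

Derivation:
Initial moves: LLDDRD
Fold: move[0]->U => ULDDRD (positions: [(0, 0), (0, 1), (-1, 1), (-1, 0), (-1, -1), (0, -1), (0, -2)])
Fold: move[4]->D => ULDDDD (positions: [(0, 0), (0, 1), (-1, 1), (-1, 0), (-1, -1), (-1, -2), (-1, -3)])
Fold: move[4]->L => ULDDLD (positions: [(0, 0), (0, 1), (-1, 1), (-1, 0), (-1, -1), (-2, -1), (-2, -2)])
Fold: move[5]->L => ULDDLL (positions: [(0, 0), (0, 1), (-1, 1), (-1, 0), (-1, -1), (-2, -1), (-3, -1)])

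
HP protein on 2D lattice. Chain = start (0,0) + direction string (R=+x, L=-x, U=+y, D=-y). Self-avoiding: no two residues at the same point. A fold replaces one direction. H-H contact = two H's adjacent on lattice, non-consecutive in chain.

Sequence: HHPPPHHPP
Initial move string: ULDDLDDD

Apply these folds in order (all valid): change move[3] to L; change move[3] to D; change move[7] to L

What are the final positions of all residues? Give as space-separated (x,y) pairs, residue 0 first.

Initial moves: ULDDLDDD
Fold: move[3]->L => ULDLLDDD (positions: [(0, 0), (0, 1), (-1, 1), (-1, 0), (-2, 0), (-3, 0), (-3, -1), (-3, -2), (-3, -3)])
Fold: move[3]->D => ULDDLDDD (positions: [(0, 0), (0, 1), (-1, 1), (-1, 0), (-1, -1), (-2, -1), (-2, -2), (-2, -3), (-2, -4)])
Fold: move[7]->L => ULDDLDDL (positions: [(0, 0), (0, 1), (-1, 1), (-1, 0), (-1, -1), (-2, -1), (-2, -2), (-2, -3), (-3, -3)])

Answer: (0,0) (0,1) (-1,1) (-1,0) (-1,-1) (-2,-1) (-2,-2) (-2,-3) (-3,-3)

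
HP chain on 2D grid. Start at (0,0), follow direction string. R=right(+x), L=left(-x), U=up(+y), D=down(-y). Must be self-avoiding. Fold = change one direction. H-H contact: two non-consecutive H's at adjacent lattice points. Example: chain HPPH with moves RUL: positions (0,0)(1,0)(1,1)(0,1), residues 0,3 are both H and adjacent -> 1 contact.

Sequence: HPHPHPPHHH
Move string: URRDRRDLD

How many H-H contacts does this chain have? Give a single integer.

Answer: 0

Derivation:
Positions: [(0, 0), (0, 1), (1, 1), (2, 1), (2, 0), (3, 0), (4, 0), (4, -1), (3, -1), (3, -2)]
No H-H contacts found.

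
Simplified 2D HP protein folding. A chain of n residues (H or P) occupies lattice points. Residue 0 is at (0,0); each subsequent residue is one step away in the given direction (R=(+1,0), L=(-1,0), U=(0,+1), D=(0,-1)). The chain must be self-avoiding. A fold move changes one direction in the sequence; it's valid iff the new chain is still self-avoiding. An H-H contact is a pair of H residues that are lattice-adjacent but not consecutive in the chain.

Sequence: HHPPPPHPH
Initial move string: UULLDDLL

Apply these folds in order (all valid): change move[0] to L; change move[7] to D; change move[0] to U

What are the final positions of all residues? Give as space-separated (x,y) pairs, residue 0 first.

Answer: (0,0) (0,1) (0,2) (-1,2) (-2,2) (-2,1) (-2,0) (-3,0) (-3,-1)

Derivation:
Initial moves: UULLDDLL
Fold: move[0]->L => LULLDDLL (positions: [(0, 0), (-1, 0), (-1, 1), (-2, 1), (-3, 1), (-3, 0), (-3, -1), (-4, -1), (-5, -1)])
Fold: move[7]->D => LULLDDLD (positions: [(0, 0), (-1, 0), (-1, 1), (-2, 1), (-3, 1), (-3, 0), (-3, -1), (-4, -1), (-4, -2)])
Fold: move[0]->U => UULLDDLD (positions: [(0, 0), (0, 1), (0, 2), (-1, 2), (-2, 2), (-2, 1), (-2, 0), (-3, 0), (-3, -1)])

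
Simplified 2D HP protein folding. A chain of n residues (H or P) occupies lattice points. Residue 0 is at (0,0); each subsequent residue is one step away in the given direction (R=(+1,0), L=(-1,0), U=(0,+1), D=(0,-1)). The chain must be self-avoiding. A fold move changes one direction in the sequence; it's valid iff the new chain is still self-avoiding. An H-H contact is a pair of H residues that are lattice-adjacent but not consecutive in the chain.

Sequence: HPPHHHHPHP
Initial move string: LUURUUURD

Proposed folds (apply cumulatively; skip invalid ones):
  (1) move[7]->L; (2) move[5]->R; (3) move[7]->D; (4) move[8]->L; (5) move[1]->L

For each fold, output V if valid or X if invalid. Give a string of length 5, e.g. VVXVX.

Answer: VXXVV

Derivation:
Initial: LUURUUURD -> [(0, 0), (-1, 0), (-1, 1), (-1, 2), (0, 2), (0, 3), (0, 4), (0, 5), (1, 5), (1, 4)]
Fold 1: move[7]->L => LUURUUULD VALID
Fold 2: move[5]->R => LUURURULD INVALID (collision), skipped
Fold 3: move[7]->D => LUURUUUDD INVALID (collision), skipped
Fold 4: move[8]->L => LUURUUULL VALID
Fold 5: move[1]->L => LLURUUULL VALID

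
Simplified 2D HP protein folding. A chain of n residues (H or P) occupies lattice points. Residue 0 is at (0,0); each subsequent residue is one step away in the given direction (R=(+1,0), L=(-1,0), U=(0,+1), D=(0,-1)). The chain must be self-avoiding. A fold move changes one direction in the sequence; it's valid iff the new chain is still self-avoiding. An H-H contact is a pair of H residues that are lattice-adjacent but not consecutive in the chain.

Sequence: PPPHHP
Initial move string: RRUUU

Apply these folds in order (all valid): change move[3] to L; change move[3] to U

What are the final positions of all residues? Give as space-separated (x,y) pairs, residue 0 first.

Answer: (0,0) (1,0) (2,0) (2,1) (2,2) (2,3)

Derivation:
Initial moves: RRUUU
Fold: move[3]->L => RRULU (positions: [(0, 0), (1, 0), (2, 0), (2, 1), (1, 1), (1, 2)])
Fold: move[3]->U => RRUUU (positions: [(0, 0), (1, 0), (2, 0), (2, 1), (2, 2), (2, 3)])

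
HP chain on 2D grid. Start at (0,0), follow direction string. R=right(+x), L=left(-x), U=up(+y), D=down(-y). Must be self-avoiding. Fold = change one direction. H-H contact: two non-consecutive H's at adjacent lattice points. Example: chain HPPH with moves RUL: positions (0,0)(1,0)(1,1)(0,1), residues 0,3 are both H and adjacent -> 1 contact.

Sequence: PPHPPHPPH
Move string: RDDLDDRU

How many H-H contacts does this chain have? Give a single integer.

Positions: [(0, 0), (1, 0), (1, -1), (1, -2), (0, -2), (0, -3), (0, -4), (1, -4), (1, -3)]
H-H contact: residue 5 @(0,-3) - residue 8 @(1, -3)

Answer: 1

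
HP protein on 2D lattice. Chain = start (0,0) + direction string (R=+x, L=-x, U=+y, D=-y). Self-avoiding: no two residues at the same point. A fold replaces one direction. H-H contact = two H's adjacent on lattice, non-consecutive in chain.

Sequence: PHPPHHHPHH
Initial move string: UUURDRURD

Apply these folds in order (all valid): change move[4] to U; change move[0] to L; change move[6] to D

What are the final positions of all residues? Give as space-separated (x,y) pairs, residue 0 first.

Answer: (0,0) (-1,0) (-1,1) (-1,2) (0,2) (0,3) (1,3) (1,2) (2,2) (2,1)

Derivation:
Initial moves: UUURDRURD
Fold: move[4]->U => UUURURURD (positions: [(0, 0), (0, 1), (0, 2), (0, 3), (1, 3), (1, 4), (2, 4), (2, 5), (3, 5), (3, 4)])
Fold: move[0]->L => LUURURURD (positions: [(0, 0), (-1, 0), (-1, 1), (-1, 2), (0, 2), (0, 3), (1, 3), (1, 4), (2, 4), (2, 3)])
Fold: move[6]->D => LUURURDRD (positions: [(0, 0), (-1, 0), (-1, 1), (-1, 2), (0, 2), (0, 3), (1, 3), (1, 2), (2, 2), (2, 1)])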